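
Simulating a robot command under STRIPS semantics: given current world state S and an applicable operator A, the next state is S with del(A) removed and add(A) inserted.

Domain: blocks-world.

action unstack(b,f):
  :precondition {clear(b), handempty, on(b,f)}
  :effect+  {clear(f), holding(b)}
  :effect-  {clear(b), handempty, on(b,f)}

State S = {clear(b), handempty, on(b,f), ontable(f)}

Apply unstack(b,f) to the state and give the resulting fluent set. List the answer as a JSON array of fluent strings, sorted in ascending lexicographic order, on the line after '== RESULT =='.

Compute (S \ del) ∪ add:
  pre ⊆ S: {clear(b), handempty, on(b,f)} ⊆ S  — applicable
  S \ del = {ontable(f)}
  ∪ add   = {clear(f), holding(b), ontable(f)}

== RESULT ==
["clear(f)", "holding(b)", "ontable(f)"]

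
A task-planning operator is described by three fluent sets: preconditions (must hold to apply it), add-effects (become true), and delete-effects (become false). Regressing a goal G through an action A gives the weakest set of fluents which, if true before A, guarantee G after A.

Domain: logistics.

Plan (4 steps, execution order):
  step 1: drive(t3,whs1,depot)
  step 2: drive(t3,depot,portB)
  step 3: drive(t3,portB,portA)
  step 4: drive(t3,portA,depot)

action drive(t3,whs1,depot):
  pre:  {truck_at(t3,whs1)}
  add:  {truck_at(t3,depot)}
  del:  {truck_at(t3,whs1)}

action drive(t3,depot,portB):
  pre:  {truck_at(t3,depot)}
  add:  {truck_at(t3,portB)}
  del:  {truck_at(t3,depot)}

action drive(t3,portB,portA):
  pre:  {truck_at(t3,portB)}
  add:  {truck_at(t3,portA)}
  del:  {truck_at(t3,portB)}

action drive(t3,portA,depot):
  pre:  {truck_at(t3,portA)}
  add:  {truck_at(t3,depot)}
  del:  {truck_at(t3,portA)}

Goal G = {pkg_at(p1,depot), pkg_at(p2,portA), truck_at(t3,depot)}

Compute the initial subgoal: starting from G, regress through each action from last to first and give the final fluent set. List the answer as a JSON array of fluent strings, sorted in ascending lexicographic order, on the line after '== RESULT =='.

Work backward from the goal:
  through step 4 (drive(t3,portA,depot)): drop {truck_at(t3,depot)}, keep {pkg_at(p1,depot), pkg_at(p2,portA)}, require {truck_at(t3,portA)}
    → {pkg_at(p1,depot), pkg_at(p2,portA), truck_at(t3,portA)}
  through step 3 (drive(t3,portB,portA)): drop {truck_at(t3,portA)}, keep {pkg_at(p1,depot), pkg_at(p2,portA)}, require {truck_at(t3,portB)}
    → {pkg_at(p1,depot), pkg_at(p2,portA), truck_at(t3,portB)}
  through step 2 (drive(t3,depot,portB)): drop {truck_at(t3,portB)}, keep {pkg_at(p1,depot), pkg_at(p2,portA)}, require {truck_at(t3,depot)}
    → {pkg_at(p1,depot), pkg_at(p2,portA), truck_at(t3,depot)}
  through step 1 (drive(t3,whs1,depot)): drop {truck_at(t3,depot)}, keep {pkg_at(p1,depot), pkg_at(p2,portA)}, require {truck_at(t3,whs1)}
    → {pkg_at(p1,depot), pkg_at(p2,portA), truck_at(t3,whs1)}

== RESULT ==
["pkg_at(p1,depot)", "pkg_at(p2,portA)", "truck_at(t3,whs1)"]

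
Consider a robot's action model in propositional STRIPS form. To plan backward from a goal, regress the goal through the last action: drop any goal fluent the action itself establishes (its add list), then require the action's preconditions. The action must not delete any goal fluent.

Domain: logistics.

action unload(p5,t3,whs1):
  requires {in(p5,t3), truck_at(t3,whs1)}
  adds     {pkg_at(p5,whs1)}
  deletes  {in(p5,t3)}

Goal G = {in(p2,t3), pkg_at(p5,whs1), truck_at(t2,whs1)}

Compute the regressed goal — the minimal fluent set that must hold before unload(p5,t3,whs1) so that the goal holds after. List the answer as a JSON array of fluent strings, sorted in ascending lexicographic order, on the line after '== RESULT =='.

Regress:
  G ∩ del = {}  (empty — regression defined)
  G \ add = {in(p2,t3), pkg_at(p5,whs1), truck_at(t2,whs1)} \ {pkg_at(p5,whs1)} = {in(p2,t3), truck_at(t2,whs1)}
  ∪ pre   = {in(p2,t3), truck_at(t2,whs1)} ∪ {in(p5,t3), truck_at(t3,whs1)}
          = {in(p2,t3), in(p5,t3), truck_at(t2,whs1), truck_at(t3,whs1)}

== RESULT ==
["in(p2,t3)", "in(p5,t3)", "truck_at(t2,whs1)", "truck_at(t3,whs1)"]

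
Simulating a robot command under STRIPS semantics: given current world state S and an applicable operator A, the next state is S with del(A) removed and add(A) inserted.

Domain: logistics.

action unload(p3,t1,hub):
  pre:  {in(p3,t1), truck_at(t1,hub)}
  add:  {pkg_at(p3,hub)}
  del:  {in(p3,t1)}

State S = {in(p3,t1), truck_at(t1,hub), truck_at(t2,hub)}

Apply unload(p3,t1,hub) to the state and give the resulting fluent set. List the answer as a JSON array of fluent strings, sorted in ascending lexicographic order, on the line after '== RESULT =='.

Compute (S \ del) ∪ add:
  pre ⊆ S: {in(p3,t1), truck_at(t1,hub)} ⊆ S  — applicable
  S \ del = {truck_at(t1,hub), truck_at(t2,hub)}
  ∪ add   = {pkg_at(p3,hub), truck_at(t1,hub), truck_at(t2,hub)}

== RESULT ==
["pkg_at(p3,hub)", "truck_at(t1,hub)", "truck_at(t2,hub)"]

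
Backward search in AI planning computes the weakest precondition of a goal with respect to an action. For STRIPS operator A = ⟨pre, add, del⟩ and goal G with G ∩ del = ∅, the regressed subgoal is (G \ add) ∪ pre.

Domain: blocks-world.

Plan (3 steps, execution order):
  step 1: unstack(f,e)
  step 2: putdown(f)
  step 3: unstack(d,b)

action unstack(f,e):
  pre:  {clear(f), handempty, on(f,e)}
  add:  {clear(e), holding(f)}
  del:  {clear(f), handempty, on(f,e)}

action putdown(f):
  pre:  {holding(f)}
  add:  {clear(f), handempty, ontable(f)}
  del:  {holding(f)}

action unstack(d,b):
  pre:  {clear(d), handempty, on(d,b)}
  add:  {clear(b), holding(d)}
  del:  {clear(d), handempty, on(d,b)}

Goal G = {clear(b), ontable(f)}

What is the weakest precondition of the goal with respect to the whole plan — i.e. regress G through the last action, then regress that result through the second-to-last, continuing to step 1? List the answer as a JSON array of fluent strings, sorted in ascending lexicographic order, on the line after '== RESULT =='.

Work backward from the goal:
  through step 3 (unstack(d,b)): drop {clear(b)}, keep {ontable(f)}, require {clear(d), handempty, on(d,b)}
    → {clear(d), handempty, on(d,b), ontable(f)}
  through step 2 (putdown(f)): drop {handempty, ontable(f)}, keep {clear(d), on(d,b)}, require {holding(f)}
    → {clear(d), holding(f), on(d,b)}
  through step 1 (unstack(f,e)): drop {holding(f)}, keep {clear(d), on(d,b)}, require {clear(f), handempty, on(f,e)}
    → {clear(d), clear(f), handempty, on(d,b), on(f,e)}

== RESULT ==
["clear(d)", "clear(f)", "handempty", "on(d,b)", "on(f,e)"]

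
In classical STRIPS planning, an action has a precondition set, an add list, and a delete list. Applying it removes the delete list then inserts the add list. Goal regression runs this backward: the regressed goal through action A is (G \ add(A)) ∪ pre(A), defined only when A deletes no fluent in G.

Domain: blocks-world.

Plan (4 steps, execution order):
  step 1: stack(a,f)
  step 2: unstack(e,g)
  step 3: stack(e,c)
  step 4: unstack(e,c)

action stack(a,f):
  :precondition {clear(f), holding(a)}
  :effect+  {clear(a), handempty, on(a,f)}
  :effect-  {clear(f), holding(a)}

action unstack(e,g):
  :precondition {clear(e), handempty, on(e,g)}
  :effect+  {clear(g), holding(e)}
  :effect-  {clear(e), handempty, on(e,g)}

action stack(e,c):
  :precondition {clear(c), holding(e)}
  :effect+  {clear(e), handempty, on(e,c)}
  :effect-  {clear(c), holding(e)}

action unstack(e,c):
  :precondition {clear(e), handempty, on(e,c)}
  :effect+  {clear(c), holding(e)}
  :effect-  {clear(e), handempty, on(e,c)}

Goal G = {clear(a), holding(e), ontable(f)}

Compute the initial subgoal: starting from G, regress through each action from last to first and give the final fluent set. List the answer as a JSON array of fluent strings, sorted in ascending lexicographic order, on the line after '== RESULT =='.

Work backward from the goal:
  through step 4 (unstack(e,c)): drop {holding(e)}, keep {clear(a), ontable(f)}, require {clear(e), handempty, on(e,c)}
    → {clear(a), clear(e), handempty, on(e,c), ontable(f)}
  through step 3 (stack(e,c)): drop {clear(e), handempty, on(e,c)}, keep {clear(a), ontable(f)}, require {clear(c), holding(e)}
    → {clear(a), clear(c), holding(e), ontable(f)}
  through step 2 (unstack(e,g)): drop {holding(e)}, keep {clear(a), clear(c), ontable(f)}, require {clear(e), handempty, on(e,g)}
    → {clear(a), clear(c), clear(e), handempty, on(e,g), ontable(f)}
  through step 1 (stack(a,f)): drop {clear(a), handempty}, keep {clear(c), clear(e), on(e,g), ontable(f)}, require {clear(f), holding(a)}
    → {clear(c), clear(e), clear(f), holding(a), on(e,g), ontable(f)}

== RESULT ==
["clear(c)", "clear(e)", "clear(f)", "holding(a)", "on(e,g)", "ontable(f)"]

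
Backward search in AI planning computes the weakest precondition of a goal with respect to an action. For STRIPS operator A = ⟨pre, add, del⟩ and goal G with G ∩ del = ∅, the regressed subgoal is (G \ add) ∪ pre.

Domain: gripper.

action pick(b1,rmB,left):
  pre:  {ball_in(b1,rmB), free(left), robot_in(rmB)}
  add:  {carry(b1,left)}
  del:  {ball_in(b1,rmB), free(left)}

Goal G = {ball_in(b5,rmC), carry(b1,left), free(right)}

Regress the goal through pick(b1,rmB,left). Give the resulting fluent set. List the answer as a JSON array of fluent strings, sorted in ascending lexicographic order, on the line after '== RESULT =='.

Compute (G \ add) ∪ pre:
  G ∩ del = {}  (empty — regression defined)
  G \ add = {ball_in(b5,rmC), carry(b1,left), free(right)} \ {carry(b1,left)} = {ball_in(b5,rmC), free(right)}
  ∪ pre   = {ball_in(b5,rmC), free(right)} ∪ {ball_in(b1,rmB), free(left), robot_in(rmB)}
          = {ball_in(b1,rmB), ball_in(b5,rmC), free(left), free(right), robot_in(rmB)}

== RESULT ==
["ball_in(b1,rmB)", "ball_in(b5,rmC)", "free(left)", "free(right)", "robot_in(rmB)"]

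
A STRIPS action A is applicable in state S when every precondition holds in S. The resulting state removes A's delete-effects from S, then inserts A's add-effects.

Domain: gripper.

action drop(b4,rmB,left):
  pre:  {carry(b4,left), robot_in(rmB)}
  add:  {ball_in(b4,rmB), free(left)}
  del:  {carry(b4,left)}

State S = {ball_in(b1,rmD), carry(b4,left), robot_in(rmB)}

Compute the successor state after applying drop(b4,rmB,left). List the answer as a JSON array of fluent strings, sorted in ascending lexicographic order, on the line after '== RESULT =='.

Compute (S \ del) ∪ add:
  pre ⊆ S: {carry(b4,left), robot_in(rmB)} ⊆ S  — applicable
  S \ del = {ball_in(b1,rmD), robot_in(rmB)}
  ∪ add   = {ball_in(b1,rmD), ball_in(b4,rmB), free(left), robot_in(rmB)}

== RESULT ==
["ball_in(b1,rmD)", "ball_in(b4,rmB)", "free(left)", "robot_in(rmB)"]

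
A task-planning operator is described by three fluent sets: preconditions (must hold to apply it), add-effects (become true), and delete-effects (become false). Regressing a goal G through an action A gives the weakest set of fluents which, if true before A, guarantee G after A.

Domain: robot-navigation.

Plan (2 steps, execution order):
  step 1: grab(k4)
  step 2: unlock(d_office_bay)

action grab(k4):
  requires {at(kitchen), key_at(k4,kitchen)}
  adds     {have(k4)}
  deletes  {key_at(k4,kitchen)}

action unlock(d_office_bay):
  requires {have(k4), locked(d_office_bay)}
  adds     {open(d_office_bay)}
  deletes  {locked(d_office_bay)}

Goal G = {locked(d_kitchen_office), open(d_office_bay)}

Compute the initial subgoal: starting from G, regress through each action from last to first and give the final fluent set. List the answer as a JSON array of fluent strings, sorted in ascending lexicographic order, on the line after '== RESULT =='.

Work backward from the goal:
  through step 2 (unlock(d_office_bay)): drop {open(d_office_bay)}, keep {locked(d_kitchen_office)}, require {have(k4), locked(d_office_bay)}
    → {have(k4), locked(d_kitchen_office), locked(d_office_bay)}
  through step 1 (grab(k4)): drop {have(k4)}, keep {locked(d_kitchen_office), locked(d_office_bay)}, require {at(kitchen), key_at(k4,kitchen)}
    → {at(kitchen), key_at(k4,kitchen), locked(d_kitchen_office), locked(d_office_bay)}

== RESULT ==
["at(kitchen)", "key_at(k4,kitchen)", "locked(d_kitchen_office)", "locked(d_office_bay)"]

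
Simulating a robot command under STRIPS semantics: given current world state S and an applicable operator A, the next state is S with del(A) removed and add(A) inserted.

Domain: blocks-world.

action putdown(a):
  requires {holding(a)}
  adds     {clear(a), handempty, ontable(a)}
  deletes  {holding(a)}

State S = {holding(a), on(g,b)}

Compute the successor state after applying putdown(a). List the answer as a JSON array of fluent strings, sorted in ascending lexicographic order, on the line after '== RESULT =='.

Compute (S \ del) ∪ add:
  pre ⊆ S: {holding(a)} ⊆ S  — applicable
  S \ del = {on(g,b)}
  ∪ add   = {clear(a), handempty, on(g,b), ontable(a)}

== RESULT ==
["clear(a)", "handempty", "on(g,b)", "ontable(a)"]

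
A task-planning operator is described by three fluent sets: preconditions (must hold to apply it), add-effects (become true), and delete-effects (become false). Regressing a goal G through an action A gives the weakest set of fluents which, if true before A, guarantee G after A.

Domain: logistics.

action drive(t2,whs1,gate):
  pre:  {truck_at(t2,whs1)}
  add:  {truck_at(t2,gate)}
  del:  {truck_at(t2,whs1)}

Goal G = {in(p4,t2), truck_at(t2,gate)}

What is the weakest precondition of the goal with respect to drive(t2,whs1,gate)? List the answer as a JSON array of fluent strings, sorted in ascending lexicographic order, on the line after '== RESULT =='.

Compute (G \ add) ∪ pre:
  G ∩ del = {}  (empty — regression defined)
  G \ add = {in(p4,t2), truck_at(t2,gate)} \ {truck_at(t2,gate)} = {in(p4,t2)}
  ∪ pre   = {in(p4,t2)} ∪ {truck_at(t2,whs1)}
          = {in(p4,t2), truck_at(t2,whs1)}

== RESULT ==
["in(p4,t2)", "truck_at(t2,whs1)"]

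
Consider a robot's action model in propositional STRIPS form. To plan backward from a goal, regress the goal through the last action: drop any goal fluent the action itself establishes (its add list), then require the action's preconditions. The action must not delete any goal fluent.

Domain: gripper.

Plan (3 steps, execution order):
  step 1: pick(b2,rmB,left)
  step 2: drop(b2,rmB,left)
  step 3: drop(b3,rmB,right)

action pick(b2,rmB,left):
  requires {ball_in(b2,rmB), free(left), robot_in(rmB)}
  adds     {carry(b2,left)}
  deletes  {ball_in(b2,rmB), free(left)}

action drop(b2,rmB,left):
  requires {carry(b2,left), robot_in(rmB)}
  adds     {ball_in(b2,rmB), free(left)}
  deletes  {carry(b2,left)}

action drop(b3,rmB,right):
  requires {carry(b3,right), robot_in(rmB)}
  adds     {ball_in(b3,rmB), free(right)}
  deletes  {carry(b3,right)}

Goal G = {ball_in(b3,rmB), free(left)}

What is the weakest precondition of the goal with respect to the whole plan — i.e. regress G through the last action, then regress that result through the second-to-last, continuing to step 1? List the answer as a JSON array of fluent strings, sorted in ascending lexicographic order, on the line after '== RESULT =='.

Regress step by step:
  through step 3 (drop(b3,rmB,right)): drop {ball_in(b3,rmB)}, keep {free(left)}, require {carry(b3,right), robot_in(rmB)}
    → {carry(b3,right), free(left), robot_in(rmB)}
  through step 2 (drop(b2,rmB,left)): drop {free(left)}, keep {carry(b3,right), robot_in(rmB)}, require {carry(b2,left), robot_in(rmB)}
    → {carry(b2,left), carry(b3,right), robot_in(rmB)}
  through step 1 (pick(b2,rmB,left)): drop {carry(b2,left)}, keep {carry(b3,right), robot_in(rmB)}, require {ball_in(b2,rmB), free(left), robot_in(rmB)}
    → {ball_in(b2,rmB), carry(b3,right), free(left), robot_in(rmB)}

== RESULT ==
["ball_in(b2,rmB)", "carry(b3,right)", "free(left)", "robot_in(rmB)"]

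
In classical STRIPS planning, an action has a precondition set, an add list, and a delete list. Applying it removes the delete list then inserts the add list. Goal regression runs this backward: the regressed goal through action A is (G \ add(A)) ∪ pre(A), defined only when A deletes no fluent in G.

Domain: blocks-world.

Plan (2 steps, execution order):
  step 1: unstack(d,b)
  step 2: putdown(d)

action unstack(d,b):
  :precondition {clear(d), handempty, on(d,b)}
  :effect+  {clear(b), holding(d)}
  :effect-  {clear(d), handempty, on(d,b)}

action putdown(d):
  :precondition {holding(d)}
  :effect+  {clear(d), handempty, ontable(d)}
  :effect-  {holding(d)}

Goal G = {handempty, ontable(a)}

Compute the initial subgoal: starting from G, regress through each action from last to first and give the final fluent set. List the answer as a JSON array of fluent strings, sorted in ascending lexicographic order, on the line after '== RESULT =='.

Work backward from the goal:
  through step 2 (putdown(d)): drop {handempty}, keep {ontable(a)}, require {holding(d)}
    → {holding(d), ontable(a)}
  through step 1 (unstack(d,b)): drop {holding(d)}, keep {ontable(a)}, require {clear(d), handempty, on(d,b)}
    → {clear(d), handempty, on(d,b), ontable(a)}

== RESULT ==
["clear(d)", "handempty", "on(d,b)", "ontable(a)"]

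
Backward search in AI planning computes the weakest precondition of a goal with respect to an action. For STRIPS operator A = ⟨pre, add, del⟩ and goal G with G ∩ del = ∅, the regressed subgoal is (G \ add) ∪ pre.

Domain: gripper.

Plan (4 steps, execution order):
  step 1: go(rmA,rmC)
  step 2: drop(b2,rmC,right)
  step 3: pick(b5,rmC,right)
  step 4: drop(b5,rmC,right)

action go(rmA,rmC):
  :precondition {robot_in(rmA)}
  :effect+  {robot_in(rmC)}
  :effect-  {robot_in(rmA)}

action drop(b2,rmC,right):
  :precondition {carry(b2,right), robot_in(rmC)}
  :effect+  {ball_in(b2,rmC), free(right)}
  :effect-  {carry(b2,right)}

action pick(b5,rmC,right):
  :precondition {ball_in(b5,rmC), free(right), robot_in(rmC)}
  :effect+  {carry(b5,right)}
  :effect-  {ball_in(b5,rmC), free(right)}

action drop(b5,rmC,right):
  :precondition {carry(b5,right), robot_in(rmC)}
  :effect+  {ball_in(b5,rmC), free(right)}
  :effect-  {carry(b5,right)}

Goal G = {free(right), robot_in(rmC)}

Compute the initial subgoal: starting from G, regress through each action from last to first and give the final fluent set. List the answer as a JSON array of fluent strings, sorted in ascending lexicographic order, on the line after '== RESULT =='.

Work backward from the goal:
  through step 4 (drop(b5,rmC,right)): drop {free(right)}, keep {robot_in(rmC)}, require {carry(b5,right), robot_in(rmC)}
    → {carry(b5,right), robot_in(rmC)}
  through step 3 (pick(b5,rmC,right)): drop {carry(b5,right)}, keep {robot_in(rmC)}, require {ball_in(b5,rmC), free(right), robot_in(rmC)}
    → {ball_in(b5,rmC), free(right), robot_in(rmC)}
  through step 2 (drop(b2,rmC,right)): drop {free(right)}, keep {ball_in(b5,rmC), robot_in(rmC)}, require {carry(b2,right), robot_in(rmC)}
    → {ball_in(b5,rmC), carry(b2,right), robot_in(rmC)}
  through step 1 (go(rmA,rmC)): drop {robot_in(rmC)}, keep {ball_in(b5,rmC), carry(b2,right)}, require {robot_in(rmA)}
    → {ball_in(b5,rmC), carry(b2,right), robot_in(rmA)}

== RESULT ==
["ball_in(b5,rmC)", "carry(b2,right)", "robot_in(rmA)"]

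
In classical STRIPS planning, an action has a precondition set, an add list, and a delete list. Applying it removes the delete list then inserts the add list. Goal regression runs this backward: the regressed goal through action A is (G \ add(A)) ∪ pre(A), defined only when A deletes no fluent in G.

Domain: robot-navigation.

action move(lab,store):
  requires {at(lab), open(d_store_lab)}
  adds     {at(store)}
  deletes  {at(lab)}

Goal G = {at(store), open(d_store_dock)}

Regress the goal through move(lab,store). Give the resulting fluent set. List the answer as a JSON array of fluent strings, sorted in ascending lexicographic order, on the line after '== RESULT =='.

Regress:
  G ∩ del = {}  (empty — regression defined)
  G \ add = {at(store), open(d_store_dock)} \ {at(store)} = {open(d_store_dock)}
  ∪ pre   = {open(d_store_dock)} ∪ {at(lab), open(d_store_lab)}
          = {at(lab), open(d_store_dock), open(d_store_lab)}

== RESULT ==
["at(lab)", "open(d_store_dock)", "open(d_store_lab)"]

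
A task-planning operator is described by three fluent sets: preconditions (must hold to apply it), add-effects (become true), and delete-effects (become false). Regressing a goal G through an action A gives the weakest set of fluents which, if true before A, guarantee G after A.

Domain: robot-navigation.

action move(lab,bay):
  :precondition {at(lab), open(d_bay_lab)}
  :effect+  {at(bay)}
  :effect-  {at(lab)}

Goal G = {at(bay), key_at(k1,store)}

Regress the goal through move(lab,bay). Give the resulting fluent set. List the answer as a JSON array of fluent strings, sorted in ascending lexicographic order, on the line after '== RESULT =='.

Compute (G \ add) ∪ pre:
  G ∩ del = {}  (empty — regression defined)
  G \ add = {at(bay), key_at(k1,store)} \ {at(bay)} = {key_at(k1,store)}
  ∪ pre   = {key_at(k1,store)} ∪ {at(lab), open(d_bay_lab)}
          = {at(lab), key_at(k1,store), open(d_bay_lab)}

== RESULT ==
["at(lab)", "key_at(k1,store)", "open(d_bay_lab)"]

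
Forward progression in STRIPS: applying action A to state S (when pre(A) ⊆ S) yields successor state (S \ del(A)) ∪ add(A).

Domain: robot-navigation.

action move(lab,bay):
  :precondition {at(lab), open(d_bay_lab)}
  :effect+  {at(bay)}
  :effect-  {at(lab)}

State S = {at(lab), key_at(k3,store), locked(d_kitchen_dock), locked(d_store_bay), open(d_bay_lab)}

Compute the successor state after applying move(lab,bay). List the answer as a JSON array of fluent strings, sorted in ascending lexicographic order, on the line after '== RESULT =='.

Compute (S \ del) ∪ add:
  pre ⊆ S: {at(lab), open(d_bay_lab)} ⊆ S  — applicable
  S \ del = {key_at(k3,store), locked(d_kitchen_dock), locked(d_store_bay), open(d_bay_lab)}
  ∪ add   = {at(bay), key_at(k3,store), locked(d_kitchen_dock), locked(d_store_bay), open(d_bay_lab)}

== RESULT ==
["at(bay)", "key_at(k3,store)", "locked(d_kitchen_dock)", "locked(d_store_bay)", "open(d_bay_lab)"]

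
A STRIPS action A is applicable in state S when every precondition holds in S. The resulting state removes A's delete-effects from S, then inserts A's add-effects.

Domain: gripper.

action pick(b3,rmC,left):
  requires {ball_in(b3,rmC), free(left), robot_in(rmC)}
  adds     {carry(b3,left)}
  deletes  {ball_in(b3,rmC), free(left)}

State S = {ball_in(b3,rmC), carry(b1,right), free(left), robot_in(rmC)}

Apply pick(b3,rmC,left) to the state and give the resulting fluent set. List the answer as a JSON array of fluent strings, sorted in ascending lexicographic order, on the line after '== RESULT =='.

Progress:
  pre ⊆ S: {ball_in(b3,rmC), free(left), robot_in(rmC)} ⊆ S  — applicable
  S \ del = {carry(b1,right), robot_in(rmC)}
  ∪ add   = {carry(b1,right), carry(b3,left), robot_in(rmC)}

== RESULT ==
["carry(b1,right)", "carry(b3,left)", "robot_in(rmC)"]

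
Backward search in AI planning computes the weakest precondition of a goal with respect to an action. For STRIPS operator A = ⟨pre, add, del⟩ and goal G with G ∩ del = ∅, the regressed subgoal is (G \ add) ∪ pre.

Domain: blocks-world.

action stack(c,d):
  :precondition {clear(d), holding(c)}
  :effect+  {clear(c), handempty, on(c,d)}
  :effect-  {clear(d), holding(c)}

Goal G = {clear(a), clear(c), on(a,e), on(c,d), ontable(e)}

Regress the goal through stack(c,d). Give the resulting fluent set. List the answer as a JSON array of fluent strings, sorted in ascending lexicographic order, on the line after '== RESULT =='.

Regress:
  G ∩ del = {}  (empty — regression defined)
  G \ add = {clear(a), clear(c), on(a,e), on(c,d), ontable(e)} \ {clear(c), handempty, on(c,d)} = {clear(a), on(a,e), ontable(e)}
  ∪ pre   = {clear(a), on(a,e), ontable(e)} ∪ {clear(d), holding(c)}
          = {clear(a), clear(d), holding(c), on(a,e), ontable(e)}

== RESULT ==
["clear(a)", "clear(d)", "holding(c)", "on(a,e)", "ontable(e)"]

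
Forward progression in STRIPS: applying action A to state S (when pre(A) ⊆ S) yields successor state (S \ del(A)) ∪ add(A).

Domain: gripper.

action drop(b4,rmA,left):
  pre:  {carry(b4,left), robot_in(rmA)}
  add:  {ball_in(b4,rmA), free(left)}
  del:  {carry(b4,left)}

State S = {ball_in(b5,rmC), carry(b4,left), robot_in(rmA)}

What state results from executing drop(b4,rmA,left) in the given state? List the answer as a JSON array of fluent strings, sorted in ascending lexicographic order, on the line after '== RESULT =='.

Compute (S \ del) ∪ add:
  pre ⊆ S: {carry(b4,left), robot_in(rmA)} ⊆ S  — applicable
  S \ del = {ball_in(b5,rmC), robot_in(rmA)}
  ∪ add   = {ball_in(b4,rmA), ball_in(b5,rmC), free(left), robot_in(rmA)}

== RESULT ==
["ball_in(b4,rmA)", "ball_in(b5,rmC)", "free(left)", "robot_in(rmA)"]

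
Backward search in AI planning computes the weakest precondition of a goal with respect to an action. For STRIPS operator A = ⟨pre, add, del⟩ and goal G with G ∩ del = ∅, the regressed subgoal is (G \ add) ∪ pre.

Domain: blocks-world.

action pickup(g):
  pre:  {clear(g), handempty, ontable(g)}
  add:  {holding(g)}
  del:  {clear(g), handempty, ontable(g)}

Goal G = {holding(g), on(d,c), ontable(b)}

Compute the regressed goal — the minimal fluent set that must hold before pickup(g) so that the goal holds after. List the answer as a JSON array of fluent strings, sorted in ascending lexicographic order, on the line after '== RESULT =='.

Regress:
  G ∩ del = {}  (empty — regression defined)
  G \ add = {holding(g), on(d,c), ontable(b)} \ {holding(g)} = {on(d,c), ontable(b)}
  ∪ pre   = {on(d,c), ontable(b)} ∪ {clear(g), handempty, ontable(g)}
          = {clear(g), handempty, on(d,c), ontable(b), ontable(g)}

== RESULT ==
["clear(g)", "handempty", "on(d,c)", "ontable(b)", "ontable(g)"]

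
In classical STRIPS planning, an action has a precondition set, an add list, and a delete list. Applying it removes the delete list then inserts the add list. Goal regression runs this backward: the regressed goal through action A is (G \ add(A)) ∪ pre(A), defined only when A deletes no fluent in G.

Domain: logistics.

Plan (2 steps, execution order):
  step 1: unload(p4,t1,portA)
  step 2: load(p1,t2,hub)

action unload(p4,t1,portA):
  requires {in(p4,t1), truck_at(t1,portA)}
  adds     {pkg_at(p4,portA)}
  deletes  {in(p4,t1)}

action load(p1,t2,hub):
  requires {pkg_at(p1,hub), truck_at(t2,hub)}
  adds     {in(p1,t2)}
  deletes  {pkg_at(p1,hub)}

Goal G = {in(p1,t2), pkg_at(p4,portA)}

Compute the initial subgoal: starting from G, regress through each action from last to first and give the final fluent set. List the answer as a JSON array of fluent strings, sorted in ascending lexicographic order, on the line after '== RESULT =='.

Work backward from the goal:
  through step 2 (load(p1,t2,hub)): drop {in(p1,t2)}, keep {pkg_at(p4,portA)}, require {pkg_at(p1,hub), truck_at(t2,hub)}
    → {pkg_at(p1,hub), pkg_at(p4,portA), truck_at(t2,hub)}
  through step 1 (unload(p4,t1,portA)): drop {pkg_at(p4,portA)}, keep {pkg_at(p1,hub), truck_at(t2,hub)}, require {in(p4,t1), truck_at(t1,portA)}
    → {in(p4,t1), pkg_at(p1,hub), truck_at(t1,portA), truck_at(t2,hub)}

== RESULT ==
["in(p4,t1)", "pkg_at(p1,hub)", "truck_at(t1,portA)", "truck_at(t2,hub)"]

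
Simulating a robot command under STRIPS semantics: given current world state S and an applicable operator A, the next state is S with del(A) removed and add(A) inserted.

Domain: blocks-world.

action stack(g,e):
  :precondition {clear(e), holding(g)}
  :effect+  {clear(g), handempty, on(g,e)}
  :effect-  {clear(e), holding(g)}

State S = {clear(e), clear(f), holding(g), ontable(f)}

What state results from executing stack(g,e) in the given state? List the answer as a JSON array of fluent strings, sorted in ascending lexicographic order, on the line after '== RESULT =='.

Progress:
  pre ⊆ S: {clear(e), holding(g)} ⊆ S  — applicable
  S \ del = {clear(f), ontable(f)}
  ∪ add   = {clear(f), clear(g), handempty, on(g,e), ontable(f)}

== RESULT ==
["clear(f)", "clear(g)", "handempty", "on(g,e)", "ontable(f)"]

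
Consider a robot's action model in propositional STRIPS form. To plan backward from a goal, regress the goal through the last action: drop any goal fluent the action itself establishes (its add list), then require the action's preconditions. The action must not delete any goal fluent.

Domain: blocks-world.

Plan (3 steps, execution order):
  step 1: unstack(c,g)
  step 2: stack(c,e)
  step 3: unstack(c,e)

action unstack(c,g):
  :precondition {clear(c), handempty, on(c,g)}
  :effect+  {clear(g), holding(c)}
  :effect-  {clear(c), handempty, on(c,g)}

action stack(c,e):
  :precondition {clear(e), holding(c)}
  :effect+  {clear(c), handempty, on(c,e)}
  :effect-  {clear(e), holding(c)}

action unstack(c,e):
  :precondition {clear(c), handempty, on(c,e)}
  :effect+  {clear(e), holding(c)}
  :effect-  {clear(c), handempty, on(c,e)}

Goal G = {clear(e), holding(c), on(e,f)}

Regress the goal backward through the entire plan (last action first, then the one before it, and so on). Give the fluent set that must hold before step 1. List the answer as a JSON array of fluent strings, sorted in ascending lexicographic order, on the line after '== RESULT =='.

Regress step by step:
  through step 3 (unstack(c,e)): drop {clear(e), holding(c)}, keep {on(e,f)}, require {clear(c), handempty, on(c,e)}
    → {clear(c), handempty, on(c,e), on(e,f)}
  through step 2 (stack(c,e)): drop {clear(c), handempty, on(c,e)}, keep {on(e,f)}, require {clear(e), holding(c)}
    → {clear(e), holding(c), on(e,f)}
  through step 1 (unstack(c,g)): drop {holding(c)}, keep {clear(e), on(e,f)}, require {clear(c), handempty, on(c,g)}
    → {clear(c), clear(e), handempty, on(c,g), on(e,f)}

== RESULT ==
["clear(c)", "clear(e)", "handempty", "on(c,g)", "on(e,f)"]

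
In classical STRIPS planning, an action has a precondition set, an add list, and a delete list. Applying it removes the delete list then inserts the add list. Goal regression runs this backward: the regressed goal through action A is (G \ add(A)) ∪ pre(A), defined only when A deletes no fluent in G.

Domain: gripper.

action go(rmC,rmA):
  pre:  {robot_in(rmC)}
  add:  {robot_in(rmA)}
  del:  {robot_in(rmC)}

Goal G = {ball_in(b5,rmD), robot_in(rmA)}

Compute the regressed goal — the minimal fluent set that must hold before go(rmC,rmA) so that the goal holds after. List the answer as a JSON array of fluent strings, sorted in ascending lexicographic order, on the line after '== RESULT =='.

Regress:
  G ∩ del = {}  (empty — regression defined)
  G \ add = {ball_in(b5,rmD), robot_in(rmA)} \ {robot_in(rmA)} = {ball_in(b5,rmD)}
  ∪ pre   = {ball_in(b5,rmD)} ∪ {robot_in(rmC)}
          = {ball_in(b5,rmD), robot_in(rmC)}

== RESULT ==
["ball_in(b5,rmD)", "robot_in(rmC)"]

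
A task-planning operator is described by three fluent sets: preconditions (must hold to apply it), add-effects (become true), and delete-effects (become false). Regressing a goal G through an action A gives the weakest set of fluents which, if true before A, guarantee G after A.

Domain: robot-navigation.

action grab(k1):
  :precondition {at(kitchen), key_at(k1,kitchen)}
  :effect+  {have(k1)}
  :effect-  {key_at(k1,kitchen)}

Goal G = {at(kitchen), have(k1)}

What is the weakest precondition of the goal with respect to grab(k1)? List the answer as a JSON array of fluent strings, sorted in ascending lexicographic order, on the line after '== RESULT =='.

Compute (G \ add) ∪ pre:
  G ∩ del = {}  (empty — regression defined)
  G \ add = {at(kitchen), have(k1)} \ {have(k1)} = {at(kitchen)}
  ∪ pre   = {at(kitchen)} ∪ {at(kitchen), key_at(k1,kitchen)}
          = {at(kitchen), key_at(k1,kitchen)}

== RESULT ==
["at(kitchen)", "key_at(k1,kitchen)"]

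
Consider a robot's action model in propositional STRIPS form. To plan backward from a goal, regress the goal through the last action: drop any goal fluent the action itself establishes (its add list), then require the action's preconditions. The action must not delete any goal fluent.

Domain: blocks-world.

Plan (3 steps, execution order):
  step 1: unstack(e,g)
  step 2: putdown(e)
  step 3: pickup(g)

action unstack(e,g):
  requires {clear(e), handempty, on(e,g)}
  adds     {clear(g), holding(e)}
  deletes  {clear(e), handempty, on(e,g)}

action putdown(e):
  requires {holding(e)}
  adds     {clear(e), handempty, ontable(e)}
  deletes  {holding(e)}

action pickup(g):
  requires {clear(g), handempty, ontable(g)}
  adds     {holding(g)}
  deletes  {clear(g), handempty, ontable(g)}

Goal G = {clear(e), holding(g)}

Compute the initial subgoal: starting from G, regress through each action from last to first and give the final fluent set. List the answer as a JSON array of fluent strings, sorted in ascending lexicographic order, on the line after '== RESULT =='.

Regress step by step:
  through step 3 (pickup(g)): drop {holding(g)}, keep {clear(e)}, require {clear(g), handempty, ontable(g)}
    → {clear(e), clear(g), handempty, ontable(g)}
  through step 2 (putdown(e)): drop {clear(e), handempty}, keep {clear(g), ontable(g)}, require {holding(e)}
    → {clear(g), holding(e), ontable(g)}
  through step 1 (unstack(e,g)): drop {clear(g), holding(e)}, keep {ontable(g)}, require {clear(e), handempty, on(e,g)}
    → {clear(e), handempty, on(e,g), ontable(g)}

== RESULT ==
["clear(e)", "handempty", "on(e,g)", "ontable(g)"]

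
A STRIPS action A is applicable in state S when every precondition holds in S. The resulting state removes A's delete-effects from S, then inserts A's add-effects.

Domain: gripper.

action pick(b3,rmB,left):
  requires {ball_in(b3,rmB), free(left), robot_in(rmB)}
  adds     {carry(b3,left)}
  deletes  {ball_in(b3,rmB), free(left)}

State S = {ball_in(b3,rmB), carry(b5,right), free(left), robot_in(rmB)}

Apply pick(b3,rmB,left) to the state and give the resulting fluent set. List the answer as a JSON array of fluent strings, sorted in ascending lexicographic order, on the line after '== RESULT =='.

Progress:
  pre ⊆ S: {ball_in(b3,rmB), free(left), robot_in(rmB)} ⊆ S  — applicable
  S \ del = {carry(b5,right), robot_in(rmB)}
  ∪ add   = {carry(b3,left), carry(b5,right), robot_in(rmB)}

== RESULT ==
["carry(b3,left)", "carry(b5,right)", "robot_in(rmB)"]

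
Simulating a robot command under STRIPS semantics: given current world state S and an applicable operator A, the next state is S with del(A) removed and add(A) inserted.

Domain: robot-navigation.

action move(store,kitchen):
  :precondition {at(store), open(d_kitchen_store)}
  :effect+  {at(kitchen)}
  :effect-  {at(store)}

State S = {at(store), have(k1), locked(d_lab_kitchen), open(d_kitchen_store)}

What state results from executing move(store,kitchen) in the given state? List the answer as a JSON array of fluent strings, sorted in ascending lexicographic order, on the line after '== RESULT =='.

Compute (S \ del) ∪ add:
  pre ⊆ S: {at(store), open(d_kitchen_store)} ⊆ S  — applicable
  S \ del = {have(k1), locked(d_lab_kitchen), open(d_kitchen_store)}
  ∪ add   = {at(kitchen), have(k1), locked(d_lab_kitchen), open(d_kitchen_store)}

== RESULT ==
["at(kitchen)", "have(k1)", "locked(d_lab_kitchen)", "open(d_kitchen_store)"]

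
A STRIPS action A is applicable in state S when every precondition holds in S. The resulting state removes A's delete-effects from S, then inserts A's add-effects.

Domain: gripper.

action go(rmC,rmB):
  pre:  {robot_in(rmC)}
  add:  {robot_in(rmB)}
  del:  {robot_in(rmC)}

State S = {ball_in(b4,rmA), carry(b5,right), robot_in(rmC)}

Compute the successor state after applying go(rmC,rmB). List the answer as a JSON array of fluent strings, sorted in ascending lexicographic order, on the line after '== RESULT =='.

Progress:
  pre ⊆ S: {robot_in(rmC)} ⊆ S  — applicable
  S \ del = {ball_in(b4,rmA), carry(b5,right)}
  ∪ add   = {ball_in(b4,rmA), carry(b5,right), robot_in(rmB)}

== RESULT ==
["ball_in(b4,rmA)", "carry(b5,right)", "robot_in(rmB)"]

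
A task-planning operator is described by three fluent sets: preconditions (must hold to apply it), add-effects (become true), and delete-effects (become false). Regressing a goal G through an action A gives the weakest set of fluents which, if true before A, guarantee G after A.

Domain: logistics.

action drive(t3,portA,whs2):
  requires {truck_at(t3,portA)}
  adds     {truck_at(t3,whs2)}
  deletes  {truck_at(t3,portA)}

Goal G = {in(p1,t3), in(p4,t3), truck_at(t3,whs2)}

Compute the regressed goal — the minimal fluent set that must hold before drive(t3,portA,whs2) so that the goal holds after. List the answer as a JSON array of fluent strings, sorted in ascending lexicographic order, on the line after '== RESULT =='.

Regress:
  G ∩ del = {}  (empty — regression defined)
  G \ add = {in(p1,t3), in(p4,t3), truck_at(t3,whs2)} \ {truck_at(t3,whs2)} = {in(p1,t3), in(p4,t3)}
  ∪ pre   = {in(p1,t3), in(p4,t3)} ∪ {truck_at(t3,portA)}
          = {in(p1,t3), in(p4,t3), truck_at(t3,portA)}

== RESULT ==
["in(p1,t3)", "in(p4,t3)", "truck_at(t3,portA)"]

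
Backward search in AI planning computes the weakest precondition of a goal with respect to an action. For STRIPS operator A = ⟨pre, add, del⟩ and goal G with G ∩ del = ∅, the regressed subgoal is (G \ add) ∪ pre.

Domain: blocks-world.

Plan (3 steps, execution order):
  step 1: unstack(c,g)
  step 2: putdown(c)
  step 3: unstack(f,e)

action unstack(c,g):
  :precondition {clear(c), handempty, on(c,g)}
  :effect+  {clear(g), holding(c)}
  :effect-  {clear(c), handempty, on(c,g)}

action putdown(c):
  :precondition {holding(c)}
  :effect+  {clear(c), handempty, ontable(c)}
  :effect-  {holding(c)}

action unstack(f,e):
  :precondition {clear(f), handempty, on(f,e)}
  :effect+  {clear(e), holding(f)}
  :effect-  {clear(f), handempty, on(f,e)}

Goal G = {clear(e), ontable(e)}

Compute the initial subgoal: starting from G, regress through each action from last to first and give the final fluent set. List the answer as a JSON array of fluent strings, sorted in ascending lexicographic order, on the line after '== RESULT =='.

Regress step by step:
  through step 3 (unstack(f,e)): drop {clear(e)}, keep {ontable(e)}, require {clear(f), handempty, on(f,e)}
    → {clear(f), handempty, on(f,e), ontable(e)}
  through step 2 (putdown(c)): drop {handempty}, keep {clear(f), on(f,e), ontable(e)}, require {holding(c)}
    → {clear(f), holding(c), on(f,e), ontable(e)}
  through step 1 (unstack(c,g)): drop {holding(c)}, keep {clear(f), on(f,e), ontable(e)}, require {clear(c), handempty, on(c,g)}
    → {clear(c), clear(f), handempty, on(c,g), on(f,e), ontable(e)}

== RESULT ==
["clear(c)", "clear(f)", "handempty", "on(c,g)", "on(f,e)", "ontable(e)"]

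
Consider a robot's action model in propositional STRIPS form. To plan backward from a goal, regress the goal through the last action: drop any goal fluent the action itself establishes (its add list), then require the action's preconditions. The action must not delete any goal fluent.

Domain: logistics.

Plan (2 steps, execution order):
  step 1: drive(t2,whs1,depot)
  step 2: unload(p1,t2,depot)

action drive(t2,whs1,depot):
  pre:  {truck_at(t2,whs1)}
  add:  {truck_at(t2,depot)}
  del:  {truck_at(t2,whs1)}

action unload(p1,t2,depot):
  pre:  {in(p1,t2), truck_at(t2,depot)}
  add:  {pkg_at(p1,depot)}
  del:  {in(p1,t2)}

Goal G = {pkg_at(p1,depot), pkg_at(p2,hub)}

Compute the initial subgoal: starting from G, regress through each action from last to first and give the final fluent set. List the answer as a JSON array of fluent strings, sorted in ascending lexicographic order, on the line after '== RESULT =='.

Regress step by step:
  through step 2 (unload(p1,t2,depot)): drop {pkg_at(p1,depot)}, keep {pkg_at(p2,hub)}, require {in(p1,t2), truck_at(t2,depot)}
    → {in(p1,t2), pkg_at(p2,hub), truck_at(t2,depot)}
  through step 1 (drive(t2,whs1,depot)): drop {truck_at(t2,depot)}, keep {in(p1,t2), pkg_at(p2,hub)}, require {truck_at(t2,whs1)}
    → {in(p1,t2), pkg_at(p2,hub), truck_at(t2,whs1)}

== RESULT ==
["in(p1,t2)", "pkg_at(p2,hub)", "truck_at(t2,whs1)"]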